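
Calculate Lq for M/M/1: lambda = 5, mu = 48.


rho = 5/48; Lq = rho^2/(1-rho) = 0.01

0.01


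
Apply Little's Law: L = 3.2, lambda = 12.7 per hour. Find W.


W = L / lambda = 3.2 / 12.7 = 0.252 hours

0.252 hours


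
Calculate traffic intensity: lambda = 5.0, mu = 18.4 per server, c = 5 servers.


rho = lambda / (c * mu) = 5.0 / (5 * 18.4) = 0.0543

0.0543


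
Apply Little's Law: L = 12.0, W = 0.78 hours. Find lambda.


lambda = L / W = 12.0 / 0.78 = 15.38 per hour

15.38 per hour


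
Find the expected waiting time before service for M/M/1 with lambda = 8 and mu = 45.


rho = 8/45; Wq = rho/(mu - lambda) = 0.0048 hours

0.0048 hours


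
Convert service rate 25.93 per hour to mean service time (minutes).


Mean service time = 60/mu = 60/25.93 = 2.31 minutes

2.31 minutes


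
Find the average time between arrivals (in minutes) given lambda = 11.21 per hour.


Mean interarrival time = 60/lambda = 60/11.21 = 5.35 minutes

5.35 minutes


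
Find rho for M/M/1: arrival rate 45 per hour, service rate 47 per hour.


rho = lambda/mu = 45/47 = 0.9574

0.9574


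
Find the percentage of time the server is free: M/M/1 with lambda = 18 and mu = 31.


Idle fraction = (1 - rho) * 100 = (1 - 18/31) * 100 = 41.9%

41.9%


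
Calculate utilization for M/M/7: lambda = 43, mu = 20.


rho = lambda/(c*mu) = 43/(7*20) = 0.3071

0.3071


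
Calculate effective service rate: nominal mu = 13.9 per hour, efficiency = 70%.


Effective rate = mu * efficiency = 13.9 * 0.7 = 9.73 per hour

9.73 per hour


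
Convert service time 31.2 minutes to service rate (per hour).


mu = 60 / avg_service_time = 60 / 31.2 = 1.92 per hour

1.92 per hour


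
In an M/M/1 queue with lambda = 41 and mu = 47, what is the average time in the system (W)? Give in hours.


W = 1/(mu - lambda) = 1/(47 - 41) = 0.1667 hours

0.1667 hours


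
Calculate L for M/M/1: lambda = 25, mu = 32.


rho = 25/32; L = rho/(1-rho) = 3.57

3.57


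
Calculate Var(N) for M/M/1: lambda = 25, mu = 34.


rho = 25/34; Var(N) = rho/(1-rho)^2 = 10.49

10.49


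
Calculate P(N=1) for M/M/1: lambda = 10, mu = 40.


rho = 10/40; P(n) = (1-rho)*rho^n = (1-10/40)*(10/40)^1 = 0.1875

0.1875


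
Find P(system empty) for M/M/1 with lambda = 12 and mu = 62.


P0 = 1 - rho = 1 - 12/62 = 0.8065

0.8065


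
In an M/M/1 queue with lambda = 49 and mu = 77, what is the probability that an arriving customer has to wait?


P(wait) = rho = lambda/mu = 49/77 = 0.6364

0.6364


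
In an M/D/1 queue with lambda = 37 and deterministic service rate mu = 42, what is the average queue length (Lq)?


M/D/1: Lq = rho^2 / (2*(1-rho)) where rho = 37/42; Lq = 3.26

3.26


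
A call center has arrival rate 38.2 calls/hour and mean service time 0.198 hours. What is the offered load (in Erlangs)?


Offered load a = lambda * E[S] = 38.2 * 0.198 = 7.56 Erlangs

7.56 Erlangs


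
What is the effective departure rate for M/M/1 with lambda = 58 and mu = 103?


For a stable queue (lambda < mu), throughput = lambda = 58 per hour

58 per hour


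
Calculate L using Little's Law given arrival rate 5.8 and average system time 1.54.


L = lambda * W = 5.8 * 1.54 = 8.93

8.93


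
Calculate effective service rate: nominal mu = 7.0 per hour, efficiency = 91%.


Effective rate = mu * efficiency = 7.0 * 0.91 = 6.37 per hour

6.37 per hour


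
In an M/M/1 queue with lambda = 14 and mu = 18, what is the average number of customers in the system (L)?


rho = 14/18; L = rho/(1-rho) = 3.5

3.5


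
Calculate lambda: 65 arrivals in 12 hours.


lambda = total arrivals / time = 65 / 12 = 5.42 per hour

5.42 per hour


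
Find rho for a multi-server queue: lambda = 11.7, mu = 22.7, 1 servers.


rho = lambda / (c * mu) = 11.7 / (1 * 22.7) = 0.5154

0.5154


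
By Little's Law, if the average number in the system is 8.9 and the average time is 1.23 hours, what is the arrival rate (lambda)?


lambda = L / W = 8.9 / 1.23 = 7.24 per hour

7.24 per hour


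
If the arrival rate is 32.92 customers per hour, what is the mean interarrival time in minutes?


Mean interarrival time = 60/lambda = 60/32.92 = 1.82 minutes

1.82 minutes


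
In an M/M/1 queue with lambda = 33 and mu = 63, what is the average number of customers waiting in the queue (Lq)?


rho = 33/63; Lq = rho^2/(1-rho) = 0.58

0.58


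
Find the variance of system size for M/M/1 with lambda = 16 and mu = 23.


rho = 16/23; Var(N) = rho/(1-rho)^2 = 7.51

7.51


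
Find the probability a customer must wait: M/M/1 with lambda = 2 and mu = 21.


P(wait) = rho = lambda/mu = 2/21 = 0.0952

0.0952


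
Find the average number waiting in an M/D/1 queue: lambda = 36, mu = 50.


M/D/1: Lq = rho^2 / (2*(1-rho)) where rho = 36/50; Lq = 0.93

0.93


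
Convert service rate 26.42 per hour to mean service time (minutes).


Mean service time = 60/mu = 60/26.42 = 2.27 minutes

2.27 minutes


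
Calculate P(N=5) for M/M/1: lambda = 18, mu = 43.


rho = 18/43; P(n) = (1-rho)*rho^n = (1-18/43)*(18/43)^5 = 0.0075

0.0075


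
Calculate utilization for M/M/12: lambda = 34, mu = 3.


rho = lambda/(c*mu) = 34/(12*3) = 0.9444

0.9444


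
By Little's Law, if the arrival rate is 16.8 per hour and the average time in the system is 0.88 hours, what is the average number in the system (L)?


L = lambda * W = 16.8 * 0.88 = 14.78

14.78


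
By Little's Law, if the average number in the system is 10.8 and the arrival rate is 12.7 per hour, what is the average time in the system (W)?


W = L / lambda = 10.8 / 12.7 = 0.8504 hours

0.8504 hours


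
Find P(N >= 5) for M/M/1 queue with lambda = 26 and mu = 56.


P(N >= 5) = rho^5 = (26/56)^5 = 0.0216

0.0216


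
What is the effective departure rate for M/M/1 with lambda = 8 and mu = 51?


For a stable queue (lambda < mu), throughput = lambda = 8 per hour

8 per hour


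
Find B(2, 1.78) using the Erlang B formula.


B(N,A) = (A^N/N!) / sum(A^k/k!, k=0..N) with N=2, A=1.78 = 0.363

0.363


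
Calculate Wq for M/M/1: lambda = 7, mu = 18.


rho = 7/18; Wq = rho/(mu - lambda) = 0.0354 hours

0.0354 hours


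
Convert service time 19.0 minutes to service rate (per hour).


mu = 60 / avg_service_time = 60 / 19.0 = 3.16 per hour

3.16 per hour


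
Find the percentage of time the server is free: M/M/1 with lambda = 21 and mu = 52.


Idle fraction = (1 - rho) * 100 = (1 - 21/52) * 100 = 59.6%

59.6%


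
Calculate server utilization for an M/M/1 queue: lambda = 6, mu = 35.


rho = lambda/mu = 6/35 = 0.1714

0.1714


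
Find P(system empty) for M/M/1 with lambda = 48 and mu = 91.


P0 = 1 - rho = 1 - 48/91 = 0.4725

0.4725


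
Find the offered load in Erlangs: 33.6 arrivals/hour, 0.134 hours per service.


Offered load a = lambda * E[S] = 33.6 * 0.134 = 4.5 Erlangs

4.5 Erlangs


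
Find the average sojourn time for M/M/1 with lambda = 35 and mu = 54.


W = 1/(mu - lambda) = 1/(54 - 35) = 0.0526 hours

0.0526 hours


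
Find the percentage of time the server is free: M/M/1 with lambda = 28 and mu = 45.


Idle fraction = (1 - rho) * 100 = (1 - 28/45) * 100 = 37.8%

37.8%


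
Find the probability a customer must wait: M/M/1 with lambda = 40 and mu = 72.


P(wait) = rho = lambda/mu = 40/72 = 0.5556

0.5556


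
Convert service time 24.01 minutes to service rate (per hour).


mu = 60 / avg_service_time = 60 / 24.01 = 2.5 per hour

2.5 per hour


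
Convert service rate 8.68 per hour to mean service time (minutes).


Mean service time = 60/mu = 60/8.68 = 6.91 minutes

6.91 minutes


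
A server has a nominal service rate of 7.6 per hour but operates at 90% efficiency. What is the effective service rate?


Effective rate = mu * efficiency = 7.6 * 0.9 = 6.84 per hour

6.84 per hour


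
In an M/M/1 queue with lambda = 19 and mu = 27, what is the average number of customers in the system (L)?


rho = 19/27; L = rho/(1-rho) = 2.38

2.38


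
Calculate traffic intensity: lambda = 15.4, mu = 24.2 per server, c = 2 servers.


rho = lambda / (c * mu) = 15.4 / (2 * 24.2) = 0.3182

0.3182


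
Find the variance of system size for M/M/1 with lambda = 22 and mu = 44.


rho = 22/44; Var(N) = rho/(1-rho)^2 = 2.0

2.0


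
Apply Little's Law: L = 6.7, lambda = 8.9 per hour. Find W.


W = L / lambda = 6.7 / 8.9 = 0.7528 hours

0.7528 hours


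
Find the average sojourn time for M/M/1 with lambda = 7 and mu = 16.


W = 1/(mu - lambda) = 1/(16 - 7) = 0.1111 hours

0.1111 hours


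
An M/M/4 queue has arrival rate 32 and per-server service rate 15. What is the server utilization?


rho = lambda/(c*mu) = 32/(4*15) = 0.5333

0.5333


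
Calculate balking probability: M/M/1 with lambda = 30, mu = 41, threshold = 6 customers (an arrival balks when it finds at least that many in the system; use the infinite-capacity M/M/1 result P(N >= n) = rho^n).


P(N >= 6) = rho^6 = (30/41)^6 = 0.1535

0.1535


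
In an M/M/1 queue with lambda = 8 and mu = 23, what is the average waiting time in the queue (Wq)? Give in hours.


rho = 8/23; Wq = rho/(mu - lambda) = 0.0232 hours

0.0232 hours


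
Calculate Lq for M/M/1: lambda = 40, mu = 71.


rho = 40/71; Lq = rho^2/(1-rho) = 0.73

0.73


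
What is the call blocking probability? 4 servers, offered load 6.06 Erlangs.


B(N,A) = (A^N/N!) / sum(A^k/k!, k=0..N) with N=4, A=6.06 = 0.4734

0.4734


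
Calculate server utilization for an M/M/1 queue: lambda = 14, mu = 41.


rho = lambda/mu = 14/41 = 0.3415

0.3415


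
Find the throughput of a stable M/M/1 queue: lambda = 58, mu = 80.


For a stable queue (lambda < mu), throughput = lambda = 58 per hour

58 per hour


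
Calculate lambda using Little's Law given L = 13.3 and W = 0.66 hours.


lambda = L / W = 13.3 / 0.66 = 20.15 per hour

20.15 per hour


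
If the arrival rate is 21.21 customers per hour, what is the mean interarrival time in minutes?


Mean interarrival time = 60/lambda = 60/21.21 = 2.83 minutes

2.83 minutes


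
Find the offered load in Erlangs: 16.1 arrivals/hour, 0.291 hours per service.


Offered load a = lambda * E[S] = 16.1 * 0.291 = 4.69 Erlangs

4.69 Erlangs


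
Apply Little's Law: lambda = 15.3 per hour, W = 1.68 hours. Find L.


L = lambda * W = 15.3 * 1.68 = 25.7

25.7


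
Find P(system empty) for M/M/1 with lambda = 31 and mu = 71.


P0 = 1 - rho = 1 - 31/71 = 0.5634

0.5634


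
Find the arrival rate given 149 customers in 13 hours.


lambda = total arrivals / time = 149 / 13 = 11.46 per hour

11.46 per hour


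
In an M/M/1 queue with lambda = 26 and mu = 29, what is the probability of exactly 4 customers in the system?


rho = 26/29; P(n) = (1-rho)*rho^n = (1-26/29)*(26/29)^4 = 0.0668

0.0668


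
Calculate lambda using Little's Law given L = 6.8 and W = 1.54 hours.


lambda = L / W = 6.8 / 1.54 = 4.42 per hour

4.42 per hour


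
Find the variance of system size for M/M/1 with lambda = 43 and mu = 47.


rho = 43/47; Var(N) = rho/(1-rho)^2 = 126.31

126.31


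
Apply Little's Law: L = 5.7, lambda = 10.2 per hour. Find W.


W = L / lambda = 5.7 / 10.2 = 0.5588 hours

0.5588 hours


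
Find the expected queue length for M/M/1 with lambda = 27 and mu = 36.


rho = 27/36; Lq = rho^2/(1-rho) = 2.25

2.25


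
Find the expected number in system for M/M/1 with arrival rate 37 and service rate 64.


rho = 37/64; L = rho/(1-rho) = 1.37

1.37


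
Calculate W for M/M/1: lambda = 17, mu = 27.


W = 1/(mu - lambda) = 1/(27 - 17) = 0.1 hours

0.1 hours


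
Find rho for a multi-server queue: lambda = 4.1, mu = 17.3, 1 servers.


rho = lambda / (c * mu) = 4.1 / (1 * 17.3) = 0.237

0.237


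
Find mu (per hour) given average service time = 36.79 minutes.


mu = 60 / avg_service_time = 60 / 36.79 = 1.63 per hour

1.63 per hour


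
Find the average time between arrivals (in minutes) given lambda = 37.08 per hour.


Mean interarrival time = 60/lambda = 60/37.08 = 1.62 minutes

1.62 minutes


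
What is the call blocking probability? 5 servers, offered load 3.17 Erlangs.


B(N,A) = (A^N/N!) / sum(A^k/k!, k=0..N) with N=5, A=3.17 = 0.1248

0.1248


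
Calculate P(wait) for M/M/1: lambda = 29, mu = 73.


P(wait) = rho = lambda/mu = 29/73 = 0.3973

0.3973


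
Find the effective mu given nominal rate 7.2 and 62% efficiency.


Effective rate = mu * efficiency = 7.2 * 0.62 = 4.46 per hour

4.46 per hour


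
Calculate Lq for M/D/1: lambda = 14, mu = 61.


M/D/1: Lq = rho^2 / (2*(1-rho)) where rho = 14/61; Lq = 0.03

0.03


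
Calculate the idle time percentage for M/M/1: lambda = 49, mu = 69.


Idle fraction = (1 - rho) * 100 = (1 - 49/69) * 100 = 29.0%

29.0%


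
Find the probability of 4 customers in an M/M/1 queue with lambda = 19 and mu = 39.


rho = 19/39; P(n) = (1-rho)*rho^n = (1-19/39)*(19/39)^4 = 0.0289

0.0289


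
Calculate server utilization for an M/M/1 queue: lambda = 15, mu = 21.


rho = lambda/mu = 15/21 = 0.7143

0.7143


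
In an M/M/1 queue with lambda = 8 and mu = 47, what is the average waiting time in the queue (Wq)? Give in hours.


rho = 8/47; Wq = rho/(mu - lambda) = 0.0044 hours

0.0044 hours


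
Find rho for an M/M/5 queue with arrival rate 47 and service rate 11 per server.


rho = lambda/(c*mu) = 47/(5*11) = 0.8545

0.8545


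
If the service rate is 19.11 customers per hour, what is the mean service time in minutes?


Mean service time = 60/mu = 60/19.11 = 3.14 minutes

3.14 minutes


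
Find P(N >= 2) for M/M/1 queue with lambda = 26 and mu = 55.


P(N >= 2) = rho^2 = (26/55)^2 = 0.2235

0.2235


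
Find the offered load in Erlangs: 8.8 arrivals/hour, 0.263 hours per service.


Offered load a = lambda * E[S] = 8.8 * 0.263 = 2.31 Erlangs

2.31 Erlangs


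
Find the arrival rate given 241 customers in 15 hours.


lambda = total arrivals / time = 241 / 15 = 16.07 per hour

16.07 per hour


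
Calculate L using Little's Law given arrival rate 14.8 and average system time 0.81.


L = lambda * W = 14.8 * 0.81 = 11.99

11.99


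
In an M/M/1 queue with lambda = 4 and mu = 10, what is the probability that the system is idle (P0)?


P0 = 1 - rho = 1 - 4/10 = 0.6

0.6


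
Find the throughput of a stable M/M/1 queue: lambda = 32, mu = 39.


For a stable queue (lambda < mu), throughput = lambda = 32 per hour

32 per hour


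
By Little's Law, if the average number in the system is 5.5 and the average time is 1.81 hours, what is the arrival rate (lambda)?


lambda = L / W = 5.5 / 1.81 = 3.04 per hour

3.04 per hour


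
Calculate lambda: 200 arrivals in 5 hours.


lambda = total arrivals / time = 200 / 5 = 40.0 per hour

40.0 per hour


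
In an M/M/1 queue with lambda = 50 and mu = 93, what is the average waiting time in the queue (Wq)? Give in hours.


rho = 50/93; Wq = rho/(mu - lambda) = 0.0125 hours

0.0125 hours


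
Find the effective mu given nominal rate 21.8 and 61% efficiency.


Effective rate = mu * efficiency = 21.8 * 0.61 = 13.3 per hour

13.3 per hour


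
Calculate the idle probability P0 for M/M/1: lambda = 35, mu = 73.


P0 = 1 - rho = 1 - 35/73 = 0.5205

0.5205


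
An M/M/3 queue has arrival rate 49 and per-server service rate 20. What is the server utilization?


rho = lambda/(c*mu) = 49/(3*20) = 0.8167

0.8167


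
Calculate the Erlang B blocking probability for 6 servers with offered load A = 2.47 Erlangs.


B(N,A) = (A^N/N!) / sum(A^k/k!, k=0..N) with N=6, A=2.47 = 0.027

0.027


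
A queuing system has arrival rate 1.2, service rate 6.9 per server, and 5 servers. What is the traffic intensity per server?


rho = lambda / (c * mu) = 1.2 / (5 * 6.9) = 0.0348

0.0348


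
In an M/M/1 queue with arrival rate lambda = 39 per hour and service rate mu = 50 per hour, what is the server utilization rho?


rho = lambda/mu = 39/50 = 0.78

0.78


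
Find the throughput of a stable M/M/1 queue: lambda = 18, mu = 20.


For a stable queue (lambda < mu), throughput = lambda = 18 per hour

18 per hour


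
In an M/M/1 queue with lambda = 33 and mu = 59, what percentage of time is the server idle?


Idle fraction = (1 - rho) * 100 = (1 - 33/59) * 100 = 44.1%

44.1%


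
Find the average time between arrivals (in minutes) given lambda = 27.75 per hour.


Mean interarrival time = 60/lambda = 60/27.75 = 2.16 minutes

2.16 minutes


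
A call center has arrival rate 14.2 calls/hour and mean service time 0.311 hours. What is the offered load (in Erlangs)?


Offered load a = lambda * E[S] = 14.2 * 0.311 = 4.42 Erlangs

4.42 Erlangs


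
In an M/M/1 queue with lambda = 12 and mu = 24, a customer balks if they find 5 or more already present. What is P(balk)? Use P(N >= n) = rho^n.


P(N >= 5) = rho^5 = (12/24)^5 = 0.0313

0.0313


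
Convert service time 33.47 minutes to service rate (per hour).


mu = 60 / avg_service_time = 60 / 33.47 = 1.79 per hour

1.79 per hour


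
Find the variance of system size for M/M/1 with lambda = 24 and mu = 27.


rho = 24/27; Var(N) = rho/(1-rho)^2 = 72.0

72.0


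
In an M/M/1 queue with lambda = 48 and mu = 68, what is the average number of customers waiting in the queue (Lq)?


rho = 48/68; Lq = rho^2/(1-rho) = 1.69

1.69


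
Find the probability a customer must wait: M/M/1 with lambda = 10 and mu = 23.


P(wait) = rho = lambda/mu = 10/23 = 0.4348

0.4348


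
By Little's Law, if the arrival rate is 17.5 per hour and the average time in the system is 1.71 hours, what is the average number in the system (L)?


L = lambda * W = 17.5 * 1.71 = 29.93

29.93


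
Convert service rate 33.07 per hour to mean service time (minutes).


Mean service time = 60/mu = 60/33.07 = 1.81 minutes

1.81 minutes


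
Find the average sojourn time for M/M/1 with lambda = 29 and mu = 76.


W = 1/(mu - lambda) = 1/(76 - 29) = 0.0213 hours

0.0213 hours


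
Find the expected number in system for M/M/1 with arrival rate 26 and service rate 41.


rho = 26/41; L = rho/(1-rho) = 1.73

1.73


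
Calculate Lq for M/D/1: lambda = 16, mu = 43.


M/D/1: Lq = rho^2 / (2*(1-rho)) where rho = 16/43; Lq = 0.11

0.11


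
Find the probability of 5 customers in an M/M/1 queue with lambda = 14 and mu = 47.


rho = 14/47; P(n) = (1-rho)*rho^n = (1-14/47)*(14/47)^5 = 0.0016

0.0016


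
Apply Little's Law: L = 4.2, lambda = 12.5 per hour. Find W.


W = L / lambda = 4.2 / 12.5 = 0.336 hours

0.336 hours


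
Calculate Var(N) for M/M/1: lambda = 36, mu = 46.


rho = 36/46; Var(N) = rho/(1-rho)^2 = 16.56

16.56


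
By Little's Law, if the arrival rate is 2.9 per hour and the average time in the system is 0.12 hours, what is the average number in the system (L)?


L = lambda * W = 2.9 * 0.12 = 0.35

0.35


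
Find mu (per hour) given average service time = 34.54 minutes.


mu = 60 / avg_service_time = 60 / 34.54 = 1.74 per hour

1.74 per hour


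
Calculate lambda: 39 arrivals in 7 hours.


lambda = total arrivals / time = 39 / 7 = 5.57 per hour

5.57 per hour


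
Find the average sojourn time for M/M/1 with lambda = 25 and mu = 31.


W = 1/(mu - lambda) = 1/(31 - 25) = 0.1667 hours

0.1667 hours


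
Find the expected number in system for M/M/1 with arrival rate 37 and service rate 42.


rho = 37/42; L = rho/(1-rho) = 7.4

7.4


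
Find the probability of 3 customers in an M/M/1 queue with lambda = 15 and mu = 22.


rho = 15/22; P(n) = (1-rho)*rho^n = (1-15/22)*(15/22)^3 = 0.1009

0.1009


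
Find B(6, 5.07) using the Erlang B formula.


B(N,A) = (A^N/N!) / sum(A^k/k!, k=0..N) with N=6, A=5.07 = 0.1971

0.1971


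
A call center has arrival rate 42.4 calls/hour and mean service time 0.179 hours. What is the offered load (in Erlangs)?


Offered load a = lambda * E[S] = 42.4 * 0.179 = 7.59 Erlangs

7.59 Erlangs


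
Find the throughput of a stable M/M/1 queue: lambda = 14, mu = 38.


For a stable queue (lambda < mu), throughput = lambda = 14 per hour

14 per hour


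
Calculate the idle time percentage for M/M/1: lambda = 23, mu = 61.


Idle fraction = (1 - rho) * 100 = (1 - 23/61) * 100 = 62.3%

62.3%


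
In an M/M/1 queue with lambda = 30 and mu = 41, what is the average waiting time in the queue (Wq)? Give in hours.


rho = 30/41; Wq = rho/(mu - lambda) = 0.0665 hours

0.0665 hours


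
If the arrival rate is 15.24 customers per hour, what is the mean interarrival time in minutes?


Mean interarrival time = 60/lambda = 60/15.24 = 3.94 minutes

3.94 minutes


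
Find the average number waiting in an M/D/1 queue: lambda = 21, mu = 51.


M/D/1: Lq = rho^2 / (2*(1-rho)) where rho = 21/51; Lq = 0.14

0.14


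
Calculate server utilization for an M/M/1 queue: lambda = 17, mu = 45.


rho = lambda/mu = 17/45 = 0.3778

0.3778


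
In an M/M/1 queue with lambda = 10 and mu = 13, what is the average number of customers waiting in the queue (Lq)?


rho = 10/13; Lq = rho^2/(1-rho) = 2.56

2.56


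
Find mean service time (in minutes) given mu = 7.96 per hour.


Mean service time = 60/mu = 60/7.96 = 7.54 minutes

7.54 minutes


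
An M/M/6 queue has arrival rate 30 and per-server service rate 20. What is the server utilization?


rho = lambda/(c*mu) = 30/(6*20) = 0.25

0.25


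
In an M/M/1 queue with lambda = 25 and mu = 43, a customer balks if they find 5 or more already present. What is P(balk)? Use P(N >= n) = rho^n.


P(N >= 5) = rho^5 = (25/43)^5 = 0.0664

0.0664


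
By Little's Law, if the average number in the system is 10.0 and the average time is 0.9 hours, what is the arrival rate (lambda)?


lambda = L / W = 10.0 / 0.9 = 11.11 per hour

11.11 per hour


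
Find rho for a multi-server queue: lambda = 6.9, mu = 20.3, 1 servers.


rho = lambda / (c * mu) = 6.9 / (1 * 20.3) = 0.3399

0.3399


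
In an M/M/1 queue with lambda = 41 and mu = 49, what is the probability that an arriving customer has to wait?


P(wait) = rho = lambda/mu = 41/49 = 0.8367

0.8367


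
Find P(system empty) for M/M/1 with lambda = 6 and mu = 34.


P0 = 1 - rho = 1 - 6/34 = 0.8235

0.8235


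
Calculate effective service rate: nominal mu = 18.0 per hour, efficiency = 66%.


Effective rate = mu * efficiency = 18.0 * 0.66 = 11.88 per hour

11.88 per hour


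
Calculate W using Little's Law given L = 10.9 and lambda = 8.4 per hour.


W = L / lambda = 10.9 / 8.4 = 1.2976 hours

1.2976 hours


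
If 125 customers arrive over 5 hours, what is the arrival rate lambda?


lambda = total arrivals / time = 125 / 5 = 25.0 per hour

25.0 per hour


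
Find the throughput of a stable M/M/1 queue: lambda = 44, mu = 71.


For a stable queue (lambda < mu), throughput = lambda = 44 per hour

44 per hour


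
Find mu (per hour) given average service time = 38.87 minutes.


mu = 60 / avg_service_time = 60 / 38.87 = 1.54 per hour

1.54 per hour


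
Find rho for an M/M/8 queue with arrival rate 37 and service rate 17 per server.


rho = lambda/(c*mu) = 37/(8*17) = 0.2721

0.2721


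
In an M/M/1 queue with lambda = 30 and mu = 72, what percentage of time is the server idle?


Idle fraction = (1 - rho) * 100 = (1 - 30/72) * 100 = 58.3%

58.3%


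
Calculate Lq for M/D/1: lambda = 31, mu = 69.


M/D/1: Lq = rho^2 / (2*(1-rho)) where rho = 31/69; Lq = 0.18

0.18


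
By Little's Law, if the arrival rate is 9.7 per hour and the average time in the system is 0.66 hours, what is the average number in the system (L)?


L = lambda * W = 9.7 * 0.66 = 6.4

6.4


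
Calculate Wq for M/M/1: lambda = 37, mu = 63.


rho = 37/63; Wq = rho/(mu - lambda) = 0.0226 hours

0.0226 hours


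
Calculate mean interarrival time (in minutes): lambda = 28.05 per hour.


Mean interarrival time = 60/lambda = 60/28.05 = 2.14 minutes

2.14 minutes


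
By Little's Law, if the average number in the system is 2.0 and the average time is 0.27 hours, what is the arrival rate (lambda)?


lambda = L / W = 2.0 / 0.27 = 7.41 per hour

7.41 per hour


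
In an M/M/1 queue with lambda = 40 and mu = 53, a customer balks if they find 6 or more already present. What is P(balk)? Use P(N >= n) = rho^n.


P(N >= 6) = rho^6 = (40/53)^6 = 0.1848

0.1848


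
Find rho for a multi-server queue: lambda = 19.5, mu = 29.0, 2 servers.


rho = lambda / (c * mu) = 19.5 / (2 * 29.0) = 0.3362

0.3362


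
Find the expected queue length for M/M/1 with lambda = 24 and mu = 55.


rho = 24/55; Lq = rho^2/(1-rho) = 0.34

0.34


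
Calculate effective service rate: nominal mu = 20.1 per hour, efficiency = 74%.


Effective rate = mu * efficiency = 20.1 * 0.74 = 14.87 per hour

14.87 per hour


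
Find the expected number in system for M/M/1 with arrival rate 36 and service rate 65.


rho = 36/65; L = rho/(1-rho) = 1.24

1.24


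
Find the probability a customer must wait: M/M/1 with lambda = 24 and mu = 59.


P(wait) = rho = lambda/mu = 24/59 = 0.4068

0.4068


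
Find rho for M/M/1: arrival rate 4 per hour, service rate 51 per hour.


rho = lambda/mu = 4/51 = 0.0784

0.0784


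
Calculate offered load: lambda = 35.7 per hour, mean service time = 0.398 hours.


Offered load a = lambda * E[S] = 35.7 * 0.398 = 14.21 Erlangs

14.21 Erlangs


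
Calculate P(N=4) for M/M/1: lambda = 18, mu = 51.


rho = 18/51; P(n) = (1-rho)*rho^n = (1-18/51)*(18/51)^4 = 0.01

0.01


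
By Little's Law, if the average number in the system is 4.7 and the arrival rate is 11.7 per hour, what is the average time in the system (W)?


W = L / lambda = 4.7 / 11.7 = 0.4017 hours

0.4017 hours


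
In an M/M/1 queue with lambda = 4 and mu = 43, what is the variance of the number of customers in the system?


rho = 4/43; Var(N) = rho/(1-rho)^2 = 0.11

0.11


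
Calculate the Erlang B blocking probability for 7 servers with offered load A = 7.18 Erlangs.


B(N,A) = (A^N/N!) / sum(A^k/k!, k=0..N) with N=7, A=7.18 = 0.2599

0.2599


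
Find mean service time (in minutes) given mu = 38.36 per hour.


Mean service time = 60/mu = 60/38.36 = 1.56 minutes

1.56 minutes


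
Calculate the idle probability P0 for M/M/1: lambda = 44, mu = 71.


P0 = 1 - rho = 1 - 44/71 = 0.3803

0.3803


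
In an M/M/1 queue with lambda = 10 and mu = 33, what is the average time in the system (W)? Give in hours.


W = 1/(mu - lambda) = 1/(33 - 10) = 0.0435 hours

0.0435 hours


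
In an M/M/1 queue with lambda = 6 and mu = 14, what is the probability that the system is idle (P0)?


P0 = 1 - rho = 1 - 6/14 = 0.5714

0.5714


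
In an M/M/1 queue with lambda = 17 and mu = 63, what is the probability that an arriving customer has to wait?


P(wait) = rho = lambda/mu = 17/63 = 0.2698

0.2698


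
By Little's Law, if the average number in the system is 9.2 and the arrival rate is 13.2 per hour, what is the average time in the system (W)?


W = L / lambda = 9.2 / 13.2 = 0.697 hours

0.697 hours


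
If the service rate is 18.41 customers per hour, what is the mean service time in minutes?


Mean service time = 60/mu = 60/18.41 = 3.26 minutes

3.26 minutes


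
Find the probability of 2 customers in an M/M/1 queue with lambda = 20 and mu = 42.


rho = 20/42; P(n) = (1-rho)*rho^n = (1-20/42)*(20/42)^2 = 0.1188

0.1188


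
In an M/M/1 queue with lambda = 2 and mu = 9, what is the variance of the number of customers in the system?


rho = 2/9; Var(N) = rho/(1-rho)^2 = 0.37

0.37


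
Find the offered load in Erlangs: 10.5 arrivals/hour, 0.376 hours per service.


Offered load a = lambda * E[S] = 10.5 * 0.376 = 3.95 Erlangs

3.95 Erlangs


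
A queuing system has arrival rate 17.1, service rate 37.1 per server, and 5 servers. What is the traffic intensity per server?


rho = lambda / (c * mu) = 17.1 / (5 * 37.1) = 0.0922

0.0922


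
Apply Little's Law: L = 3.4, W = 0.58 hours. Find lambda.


lambda = L / W = 3.4 / 0.58 = 5.86 per hour

5.86 per hour


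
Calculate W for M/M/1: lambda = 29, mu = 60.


W = 1/(mu - lambda) = 1/(60 - 29) = 0.0323 hours

0.0323 hours


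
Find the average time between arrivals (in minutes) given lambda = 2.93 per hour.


Mean interarrival time = 60/lambda = 60/2.93 = 20.48 minutes

20.48 minutes


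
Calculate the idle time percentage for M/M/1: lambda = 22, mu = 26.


Idle fraction = (1 - rho) * 100 = (1 - 22/26) * 100 = 15.4%

15.4%


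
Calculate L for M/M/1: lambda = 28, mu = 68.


rho = 28/68; L = rho/(1-rho) = 0.7

0.7


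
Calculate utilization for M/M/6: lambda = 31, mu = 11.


rho = lambda/(c*mu) = 31/(6*11) = 0.4697

0.4697


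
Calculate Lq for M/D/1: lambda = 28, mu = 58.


M/D/1: Lq = rho^2 / (2*(1-rho)) where rho = 28/58; Lq = 0.23

0.23


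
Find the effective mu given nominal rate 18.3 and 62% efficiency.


Effective rate = mu * efficiency = 18.3 * 0.62 = 11.35 per hour

11.35 per hour


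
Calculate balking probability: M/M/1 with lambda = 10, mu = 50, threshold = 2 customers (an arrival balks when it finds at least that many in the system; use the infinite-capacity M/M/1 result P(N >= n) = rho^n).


P(N >= 2) = rho^2 = (10/50)^2 = 0.04

0.04


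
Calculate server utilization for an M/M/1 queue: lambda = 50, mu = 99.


rho = lambda/mu = 50/99 = 0.5051

0.5051


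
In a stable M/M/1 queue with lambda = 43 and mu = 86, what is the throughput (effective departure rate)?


For a stable queue (lambda < mu), throughput = lambda = 43 per hour

43 per hour


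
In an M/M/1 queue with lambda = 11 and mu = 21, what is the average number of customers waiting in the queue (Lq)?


rho = 11/21; Lq = rho^2/(1-rho) = 0.58

0.58


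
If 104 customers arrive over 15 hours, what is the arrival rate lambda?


lambda = total arrivals / time = 104 / 15 = 6.93 per hour

6.93 per hour


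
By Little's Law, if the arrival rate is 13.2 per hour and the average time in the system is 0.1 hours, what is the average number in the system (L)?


L = lambda * W = 13.2 * 0.1 = 1.32

1.32


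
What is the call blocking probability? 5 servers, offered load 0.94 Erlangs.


B(N,A) = (A^N/N!) / sum(A^k/k!, k=0..N) with N=5, A=0.94 = 0.0024

0.0024


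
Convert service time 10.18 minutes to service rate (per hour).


mu = 60 / avg_service_time = 60 / 10.18 = 5.89 per hour

5.89 per hour


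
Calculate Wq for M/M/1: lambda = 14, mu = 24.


rho = 14/24; Wq = rho/(mu - lambda) = 0.0583 hours

0.0583 hours


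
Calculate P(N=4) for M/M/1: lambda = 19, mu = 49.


rho = 19/49; P(n) = (1-rho)*rho^n = (1-19/49)*(19/49)^4 = 0.0138

0.0138


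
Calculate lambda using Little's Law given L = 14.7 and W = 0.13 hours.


lambda = L / W = 14.7 / 0.13 = 113.08 per hour

113.08 per hour


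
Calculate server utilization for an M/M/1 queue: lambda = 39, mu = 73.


rho = lambda/mu = 39/73 = 0.5342

0.5342


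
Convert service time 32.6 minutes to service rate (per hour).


mu = 60 / avg_service_time = 60 / 32.6 = 1.84 per hour

1.84 per hour


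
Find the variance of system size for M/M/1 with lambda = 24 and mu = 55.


rho = 24/55; Var(N) = rho/(1-rho)^2 = 1.37

1.37


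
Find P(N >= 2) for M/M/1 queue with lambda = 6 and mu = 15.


P(N >= 2) = rho^2 = (6/15)^2 = 0.16

0.16


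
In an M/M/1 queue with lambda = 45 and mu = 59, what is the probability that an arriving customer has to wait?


P(wait) = rho = lambda/mu = 45/59 = 0.7627

0.7627


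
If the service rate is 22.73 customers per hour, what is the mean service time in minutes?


Mean service time = 60/mu = 60/22.73 = 2.64 minutes

2.64 minutes


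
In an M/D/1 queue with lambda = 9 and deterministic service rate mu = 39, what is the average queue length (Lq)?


M/D/1: Lq = rho^2 / (2*(1-rho)) where rho = 9/39; Lq = 0.03

0.03


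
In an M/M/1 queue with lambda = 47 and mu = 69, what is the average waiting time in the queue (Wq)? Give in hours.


rho = 47/69; Wq = rho/(mu - lambda) = 0.031 hours

0.031 hours


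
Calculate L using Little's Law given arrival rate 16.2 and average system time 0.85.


L = lambda * W = 16.2 * 0.85 = 13.77

13.77


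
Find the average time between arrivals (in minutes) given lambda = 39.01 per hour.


Mean interarrival time = 60/lambda = 60/39.01 = 1.54 minutes

1.54 minutes


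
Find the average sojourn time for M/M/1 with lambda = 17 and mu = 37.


W = 1/(mu - lambda) = 1/(37 - 17) = 0.05 hours

0.05 hours


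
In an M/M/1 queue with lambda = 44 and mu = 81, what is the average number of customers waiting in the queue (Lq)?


rho = 44/81; Lq = rho^2/(1-rho) = 0.65

0.65


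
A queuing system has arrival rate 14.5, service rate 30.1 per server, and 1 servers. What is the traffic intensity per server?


rho = lambda / (c * mu) = 14.5 / (1 * 30.1) = 0.4817

0.4817


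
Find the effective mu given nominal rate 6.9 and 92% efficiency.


Effective rate = mu * efficiency = 6.9 * 0.92 = 6.35 per hour

6.35 per hour


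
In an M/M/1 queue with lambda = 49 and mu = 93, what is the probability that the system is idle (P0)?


P0 = 1 - rho = 1 - 49/93 = 0.4731

0.4731


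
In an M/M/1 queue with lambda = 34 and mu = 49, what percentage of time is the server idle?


Idle fraction = (1 - rho) * 100 = (1 - 34/49) * 100 = 30.6%

30.6%


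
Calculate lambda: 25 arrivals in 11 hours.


lambda = total arrivals / time = 25 / 11 = 2.27 per hour

2.27 per hour


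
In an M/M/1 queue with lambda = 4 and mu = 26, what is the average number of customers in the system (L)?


rho = 4/26; L = rho/(1-rho) = 0.18

0.18


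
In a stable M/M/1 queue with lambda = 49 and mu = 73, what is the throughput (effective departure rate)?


For a stable queue (lambda < mu), throughput = lambda = 49 per hour

49 per hour


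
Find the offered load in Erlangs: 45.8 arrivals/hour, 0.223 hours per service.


Offered load a = lambda * E[S] = 45.8 * 0.223 = 10.21 Erlangs

10.21 Erlangs


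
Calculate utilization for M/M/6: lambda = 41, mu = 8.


rho = lambda/(c*mu) = 41/(6*8) = 0.8542

0.8542


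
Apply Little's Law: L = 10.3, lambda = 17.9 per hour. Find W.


W = L / lambda = 10.3 / 17.9 = 0.5754 hours

0.5754 hours


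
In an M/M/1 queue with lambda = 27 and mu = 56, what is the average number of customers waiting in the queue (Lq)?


rho = 27/56; Lq = rho^2/(1-rho) = 0.45

0.45


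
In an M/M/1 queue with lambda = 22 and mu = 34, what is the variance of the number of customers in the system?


rho = 22/34; Var(N) = rho/(1-rho)^2 = 5.19

5.19


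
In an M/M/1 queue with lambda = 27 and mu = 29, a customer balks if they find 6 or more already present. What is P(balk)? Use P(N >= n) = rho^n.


P(N >= 6) = rho^6 = (27/29)^6 = 0.6513

0.6513


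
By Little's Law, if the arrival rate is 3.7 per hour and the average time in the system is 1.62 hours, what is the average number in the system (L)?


L = lambda * W = 3.7 * 1.62 = 5.99

5.99


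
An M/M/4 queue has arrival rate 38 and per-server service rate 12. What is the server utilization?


rho = lambda/(c*mu) = 38/(4*12) = 0.7917

0.7917


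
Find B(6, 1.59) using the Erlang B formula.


B(N,A) = (A^N/N!) / sum(A^k/k!, k=0..N) with N=6, A=1.59 = 0.0046

0.0046


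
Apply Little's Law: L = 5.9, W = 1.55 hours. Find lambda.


lambda = L / W = 5.9 / 1.55 = 3.81 per hour

3.81 per hour


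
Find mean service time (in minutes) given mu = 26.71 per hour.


Mean service time = 60/mu = 60/26.71 = 2.25 minutes

2.25 minutes


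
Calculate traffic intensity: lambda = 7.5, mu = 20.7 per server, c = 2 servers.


rho = lambda / (c * mu) = 7.5 / (2 * 20.7) = 0.1812

0.1812


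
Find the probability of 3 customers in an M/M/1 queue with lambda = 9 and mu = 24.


rho = 9/24; P(n) = (1-rho)*rho^n = (1-9/24)*(9/24)^3 = 0.033

0.033


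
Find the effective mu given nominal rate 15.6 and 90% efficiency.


Effective rate = mu * efficiency = 15.6 * 0.9 = 14.04 per hour

14.04 per hour


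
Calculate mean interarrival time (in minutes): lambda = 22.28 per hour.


Mean interarrival time = 60/lambda = 60/22.28 = 2.69 minutes

2.69 minutes


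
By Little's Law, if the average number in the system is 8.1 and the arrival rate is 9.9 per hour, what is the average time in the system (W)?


W = L / lambda = 8.1 / 9.9 = 0.8182 hours

0.8182 hours


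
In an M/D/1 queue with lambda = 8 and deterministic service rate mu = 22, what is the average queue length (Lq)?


M/D/1: Lq = rho^2 / (2*(1-rho)) where rho = 8/22; Lq = 0.1

0.1


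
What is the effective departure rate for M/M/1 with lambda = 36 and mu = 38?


For a stable queue (lambda < mu), throughput = lambda = 36 per hour

36 per hour


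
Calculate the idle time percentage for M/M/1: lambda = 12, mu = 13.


Idle fraction = (1 - rho) * 100 = (1 - 12/13) * 100 = 7.7%

7.7%


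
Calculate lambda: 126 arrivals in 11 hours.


lambda = total arrivals / time = 126 / 11 = 11.45 per hour

11.45 per hour


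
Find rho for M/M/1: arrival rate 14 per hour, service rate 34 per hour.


rho = lambda/mu = 14/34 = 0.4118

0.4118


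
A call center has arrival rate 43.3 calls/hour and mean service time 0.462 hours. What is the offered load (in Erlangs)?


Offered load a = lambda * E[S] = 43.3 * 0.462 = 20.0 Erlangs

20.0 Erlangs


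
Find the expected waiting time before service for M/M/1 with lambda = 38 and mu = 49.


rho = 38/49; Wq = rho/(mu - lambda) = 0.0705 hours

0.0705 hours


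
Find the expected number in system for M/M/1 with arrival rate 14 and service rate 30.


rho = 14/30; L = rho/(1-rho) = 0.88

0.88


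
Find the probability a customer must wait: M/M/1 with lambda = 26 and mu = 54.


P(wait) = rho = lambda/mu = 26/54 = 0.4815

0.4815


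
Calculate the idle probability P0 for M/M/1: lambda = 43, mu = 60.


P0 = 1 - rho = 1 - 43/60 = 0.2833

0.2833


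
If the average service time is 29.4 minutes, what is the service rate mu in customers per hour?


mu = 60 / avg_service_time = 60 / 29.4 = 2.04 per hour

2.04 per hour


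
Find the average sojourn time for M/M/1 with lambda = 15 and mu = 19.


W = 1/(mu - lambda) = 1/(19 - 15) = 0.25 hours

0.25 hours


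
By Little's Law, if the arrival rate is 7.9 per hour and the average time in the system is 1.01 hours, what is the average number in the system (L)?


L = lambda * W = 7.9 * 1.01 = 7.98

7.98


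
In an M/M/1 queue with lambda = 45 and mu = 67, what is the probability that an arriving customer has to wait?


P(wait) = rho = lambda/mu = 45/67 = 0.6716

0.6716


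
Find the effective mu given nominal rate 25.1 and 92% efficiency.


Effective rate = mu * efficiency = 25.1 * 0.92 = 23.09 per hour

23.09 per hour


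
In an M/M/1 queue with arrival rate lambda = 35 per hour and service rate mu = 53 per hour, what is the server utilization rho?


rho = lambda/mu = 35/53 = 0.6604

0.6604


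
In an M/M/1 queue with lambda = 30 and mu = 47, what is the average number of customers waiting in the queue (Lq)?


rho = 30/47; Lq = rho^2/(1-rho) = 1.13

1.13
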